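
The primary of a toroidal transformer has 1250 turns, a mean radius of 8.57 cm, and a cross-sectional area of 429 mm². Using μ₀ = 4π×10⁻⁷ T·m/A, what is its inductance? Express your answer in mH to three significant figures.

For a thin toroid, L = μ₀N²A/(2πR).
L = (4π×10⁻⁷)(1250)²(4.290×10^-4) / (2π×8.570×10^-2 m) = 1.564×10^-3 H.

L ≈ 1.56 mH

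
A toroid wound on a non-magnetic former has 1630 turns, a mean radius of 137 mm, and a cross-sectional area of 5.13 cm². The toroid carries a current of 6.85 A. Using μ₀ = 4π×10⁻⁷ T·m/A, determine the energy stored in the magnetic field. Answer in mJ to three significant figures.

U ≈ 46.7 mJ

L = μ₀N²A/(2πR) = (4π×10⁻⁷)(1630)²(5.130×10^-4)/(2π×0.137) = 1.990×10^-3 H.
U = ½LI² = ½(1.990×10^-3)(6.85)² = 4.668×10^-2 J.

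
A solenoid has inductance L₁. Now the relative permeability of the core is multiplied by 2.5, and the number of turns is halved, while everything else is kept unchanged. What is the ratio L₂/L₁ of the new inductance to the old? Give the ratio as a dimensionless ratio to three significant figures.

L₂/L₁ = 0.625

For a solenoid, L ∝ μᵣN²A/ℓ.
L₂/L₁ = (2.5) × (0.5)^2 = 0.625.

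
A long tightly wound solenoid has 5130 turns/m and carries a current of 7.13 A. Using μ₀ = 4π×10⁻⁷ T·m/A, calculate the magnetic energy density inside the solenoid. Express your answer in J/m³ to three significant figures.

B = μ₀nI = (4π×10⁻⁷)(5.130×10^3)(7.13) = 4.596×10^-2 T.
u = B²/(2μ₀) = (4.596×10^-2)²/(2×4π×10⁻⁷) = 840.6 J/m³.

u ≈ 841 J/m³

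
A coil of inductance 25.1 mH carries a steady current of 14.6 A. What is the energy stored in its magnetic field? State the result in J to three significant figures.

Stored magnetic energy: U = ½LI².
U = ½(2.510×10^-2 H)(14.6 A)² = 2.675 J.

U ≈ 2.68 J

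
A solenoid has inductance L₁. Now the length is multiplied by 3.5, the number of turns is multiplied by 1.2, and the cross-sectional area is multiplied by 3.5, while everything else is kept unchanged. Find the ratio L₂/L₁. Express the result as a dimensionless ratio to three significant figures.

For a solenoid, L ∝ μᵣN²A/ℓ.
L₂/L₁ = (3.5)^-1 × (1.2)^2 × (3.5) = 1.44.

L₂/L₁ = 1.44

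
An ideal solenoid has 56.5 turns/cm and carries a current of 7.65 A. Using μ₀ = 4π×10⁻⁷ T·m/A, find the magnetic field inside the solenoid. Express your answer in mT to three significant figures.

B ≈ 54.3 mT

Inside a long solenoid, B = μ₀nI.
B = (4π×10⁻⁷)(5.650×10^3 m⁻¹)(7.65 A) = 5.431×10^-2 T.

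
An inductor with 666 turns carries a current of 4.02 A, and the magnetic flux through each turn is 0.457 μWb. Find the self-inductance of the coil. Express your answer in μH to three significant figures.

L ≈ 75.7 μH

Self-inductance is defined by L = NΦ_B/I (flux linkage over current).
L = (666)(4.570×10^-7 Wb)/(4.02 A) = 7.571×10^-5 H.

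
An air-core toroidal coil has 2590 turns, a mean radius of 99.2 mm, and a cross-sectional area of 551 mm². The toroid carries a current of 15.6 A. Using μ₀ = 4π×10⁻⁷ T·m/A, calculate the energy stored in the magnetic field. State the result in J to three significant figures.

L = μ₀N²A/(2πR) = (4π×10⁻⁷)(2590)²(5.510×10^-4)/(2π×9.920×10^-2) = 7.452×10^-3 H.
U = ½LI² = ½(7.452×10^-3)(15.6)² = 0.9068 J.

U ≈ 0.907 J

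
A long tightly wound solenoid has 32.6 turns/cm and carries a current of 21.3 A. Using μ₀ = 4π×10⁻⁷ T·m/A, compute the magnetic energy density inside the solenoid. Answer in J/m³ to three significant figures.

B = μ₀nI = (4π×10⁻⁷)(3.260×10^3)(21.3) = 8.726×10^-2 T.
u = B²/(2μ₀) = (8.726×10^-2)²/(2×4π×10⁻⁷) = 3.030×10^3 J/m³.

u ≈ 3030 J/m³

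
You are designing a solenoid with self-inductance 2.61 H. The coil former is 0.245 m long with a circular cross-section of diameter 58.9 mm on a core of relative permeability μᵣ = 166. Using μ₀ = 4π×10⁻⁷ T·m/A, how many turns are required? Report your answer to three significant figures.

N ≈ 1060 turns

A = π(d/2)² = π(2.945×10^-2 m)² = 2.7247×10^-3 m².
From L = μ₀μᵣN²A/ℓ, N = √(Lℓ / (μ₀μᵣA)).
N = √[(2.61)(0.245) / ((4π×10⁻⁷)(166)×2.7247×10^-3)] = √(1.125×10^6) ≈ 1060.7.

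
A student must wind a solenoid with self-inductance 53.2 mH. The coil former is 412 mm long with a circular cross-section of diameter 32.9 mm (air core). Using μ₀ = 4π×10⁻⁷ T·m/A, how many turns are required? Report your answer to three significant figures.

A = π(d/2)² = π(1.645×10^-2 m)² = 8.501×10^-4 m².
From L = μ₀N²A/ℓ, N = √(Lℓ / (μ₀A)).
N = √[(5.320×10^-2)(0.412) / ((4π×10⁻⁷)×8.501×10^-4)] = √(2.052×10^7) ≈ 4529.6.

N ≈ 4530 turns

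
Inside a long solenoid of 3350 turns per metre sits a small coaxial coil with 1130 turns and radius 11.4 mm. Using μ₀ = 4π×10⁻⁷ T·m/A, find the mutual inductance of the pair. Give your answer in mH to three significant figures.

The outer solenoid produces a uniform field B₁ = μ₀n₁I₁ across the inner coil,
so the flux linkage is N₂Φ = N₂B₁A₂ = μ₀n₁N₂A₂·I₁, giving M = μ₀n₁N₂A₂.
A₂ = πr² = π(1.140×10^-2 m)² = 4.083×10^-4 m².
M = (4π×10⁻⁷)(3350)(1130)(4.083×10^-4) = 1.942×10^-3 H.

M ≈ 1.94 mH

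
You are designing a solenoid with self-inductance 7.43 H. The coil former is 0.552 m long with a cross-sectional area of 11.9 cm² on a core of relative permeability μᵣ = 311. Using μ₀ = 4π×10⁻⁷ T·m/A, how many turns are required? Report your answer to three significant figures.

A = 11.9 cm² = 1.190×10^-3 m².
From L = μ₀μᵣN²A/ℓ, N = √(Lℓ / (μ₀μᵣA)).
N = √[(7.43)(0.552) / ((4π×10⁻⁷)(311)×1.190×10^-3)] = √(8.819×10^6) ≈ 2969.7.

N ≈ 2970 turns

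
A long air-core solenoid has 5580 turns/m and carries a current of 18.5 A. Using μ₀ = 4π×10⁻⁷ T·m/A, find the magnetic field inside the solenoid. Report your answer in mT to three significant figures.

Inside a long solenoid, B = μ₀nI.
B = (4π×10⁻⁷)(5.580×10^3 m⁻¹)(18.5 A) = 0.1297 T.

B ≈ 130 mT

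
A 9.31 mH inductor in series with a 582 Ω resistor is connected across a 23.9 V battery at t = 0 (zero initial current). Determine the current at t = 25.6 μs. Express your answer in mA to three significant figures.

τ = L/R = 9.310×10^-3/582 = 1.600×10^-5 s; final current I_∞ = ε/R = 23.9/582 = 4.107×10^-2 A.
I(t) = I_∞(1 − e^(−t/τ)) with t/τ = 1.600.
I = (4.107×10^-2)(1 − e^(−1.600)) = 3.278×10^-2 A.

I ≈ 32.8 mA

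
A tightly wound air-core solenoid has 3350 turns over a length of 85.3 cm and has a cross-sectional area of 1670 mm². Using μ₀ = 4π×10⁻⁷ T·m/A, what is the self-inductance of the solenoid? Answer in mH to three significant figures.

L ≈ 27.6 mH

A = 1670 mm² = 1.670×10^-3 m².
For a long solenoid, L = μ₀N²A/ℓ.
L = (4π×10⁻⁷)(3350)²(1.670×10^-3)/(0.853 m) = 2.761×10^-2 H.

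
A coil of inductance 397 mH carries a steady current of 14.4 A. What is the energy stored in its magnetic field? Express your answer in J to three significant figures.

Stored magnetic energy: U = ½LI².
U = ½(0.397 H)(14.4 A)² = 41.16 J.

U ≈ 41.2 J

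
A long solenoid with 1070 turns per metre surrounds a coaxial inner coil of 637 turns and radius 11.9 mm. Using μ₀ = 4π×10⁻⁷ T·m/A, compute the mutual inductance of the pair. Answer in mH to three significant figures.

The outer solenoid produces a uniform field B₁ = μ₀n₁I₁ across the inner coil,
so the flux linkage is N₂Φ = N₂B₁A₂ = μ₀n₁N₂A₂·I₁, giving M = μ₀n₁N₂A₂.
A₂ = πr² = π(1.190×10^-2 m)² = 4.449×10^-4 m².
M = (4π×10⁻⁷)(1070)(637)(4.449×10^-4) = 3.810×10^-4 H.

M ≈ 0.381 mH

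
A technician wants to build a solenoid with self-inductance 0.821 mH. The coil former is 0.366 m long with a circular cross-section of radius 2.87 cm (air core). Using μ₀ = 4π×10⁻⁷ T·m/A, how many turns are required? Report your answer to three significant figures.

A = πr² = π(2.870×10^-2 m)² = 2.588×10^-3 m².
From L = μ₀N²A/ℓ, N = √(Lℓ / (μ₀A)).
N = √[(8.210×10^-4)(0.366) / ((4π×10⁻⁷)×2.588×10^-3)] = √(9.241×10^4) ≈ 304.0.

N ≈ 304 turns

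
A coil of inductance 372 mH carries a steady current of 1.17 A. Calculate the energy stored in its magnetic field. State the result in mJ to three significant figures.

U ≈ 255 mJ

Stored magnetic energy: U = ½LI².
U = ½(0.372 H)(1.17 A)² = 0.2546 J.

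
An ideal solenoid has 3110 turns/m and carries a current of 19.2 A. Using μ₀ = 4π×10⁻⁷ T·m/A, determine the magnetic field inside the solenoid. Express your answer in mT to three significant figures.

Inside a long solenoid, B = μ₀nI.
B = (4π×10⁻⁷)(3.110×10^3 m⁻¹)(19.2 A) = 7.504×10^-2 T.

B ≈ 75.0 mT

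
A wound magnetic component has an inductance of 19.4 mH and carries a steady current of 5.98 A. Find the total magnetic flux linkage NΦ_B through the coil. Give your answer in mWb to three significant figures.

From L = NΦ_B/I, the flux linkage is NΦ_B = LI.
NΦ_B = (1.940×10^-2 H)(5.98 A) = 0.116 Wb.

NΦ_B ≈ 116 mWb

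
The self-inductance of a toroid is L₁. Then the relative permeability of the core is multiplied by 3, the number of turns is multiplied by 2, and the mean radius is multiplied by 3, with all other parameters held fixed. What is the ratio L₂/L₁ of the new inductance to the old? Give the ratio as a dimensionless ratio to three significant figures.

L₂/L₁ = 4.00

For a toroid, L ∝ μᵣN²A/R.
L₂/L₁ = (3) × (2)^2 × (3)^-1 = 4.00.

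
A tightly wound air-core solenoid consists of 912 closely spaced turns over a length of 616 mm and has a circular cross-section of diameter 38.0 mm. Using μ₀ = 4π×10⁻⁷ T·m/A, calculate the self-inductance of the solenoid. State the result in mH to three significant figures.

A = π(d/2)² = π(1.900×10^-2 m)² = 1.134×10^-3 m².
For a long solenoid, L = μ₀N²A/ℓ.
L = (4π×10⁻⁷)(912)²(1.134×10^-3)/(0.616 m) = 1.924×10^-3 H.

L ≈ 1.92 mH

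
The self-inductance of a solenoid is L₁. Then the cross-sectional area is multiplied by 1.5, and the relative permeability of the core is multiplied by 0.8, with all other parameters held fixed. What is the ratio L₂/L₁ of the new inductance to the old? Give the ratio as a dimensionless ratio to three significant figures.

L₂/L₁ = 1.20

For a solenoid, L ∝ μᵣN²A/ℓ.
L₂/L₁ = (1.5) × (0.8) = 1.20.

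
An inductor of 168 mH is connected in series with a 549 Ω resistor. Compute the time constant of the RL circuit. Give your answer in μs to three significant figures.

τ ≈ 306 μs

τ = L/R = (0.168 H)/(549 Ω) = 3.060×10^-4 s.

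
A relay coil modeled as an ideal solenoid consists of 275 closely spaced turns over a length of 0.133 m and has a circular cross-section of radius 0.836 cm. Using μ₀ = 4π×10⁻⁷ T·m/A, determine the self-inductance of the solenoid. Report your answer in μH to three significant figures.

L ≈ 157 μH

A = πr² = π(8.360×10^-3 m)² = 2.196×10^-4 m².
For a long solenoid, L = μ₀N²A/ℓ.
L = (4π×10⁻⁷)(275)²(2.196×10^-4)/(0.133 m) = 1.569×10^-4 H.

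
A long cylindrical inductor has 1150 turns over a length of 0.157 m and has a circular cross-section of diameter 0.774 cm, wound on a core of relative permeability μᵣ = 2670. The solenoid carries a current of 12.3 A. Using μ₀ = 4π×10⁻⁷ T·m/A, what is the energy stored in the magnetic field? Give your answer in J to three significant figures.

U ≈ 101 J

A = π(d/2)² = π(3.870×10^-3 m)² = 4.705×10^-5 m².
L = μ₀μᵣN²A/ℓ = (4π×10⁻⁷)(2670)(1150)²(4.705×10^-5)/(0.157) = 1.33 H.
U = ½LI² = ½(1.33)(12.3)² = 100.6 J.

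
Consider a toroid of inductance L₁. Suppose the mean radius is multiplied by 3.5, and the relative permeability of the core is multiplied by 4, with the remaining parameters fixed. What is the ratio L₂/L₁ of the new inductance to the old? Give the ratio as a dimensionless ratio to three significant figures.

L₂/L₁ = 1.14

For a toroid, L ∝ μᵣN²A/R.
L₂/L₁ = (3.5)^-1 × (4) = 1.14.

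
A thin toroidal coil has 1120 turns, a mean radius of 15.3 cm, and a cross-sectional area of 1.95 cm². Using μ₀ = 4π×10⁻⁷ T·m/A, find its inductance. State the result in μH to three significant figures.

For a thin toroid, L = μ₀N²A/(2πR).
L = (4π×10⁻⁷)(1120)²(1.950×10^-4) / (2π×0.153 m) = 3.197×10^-4 H.

L ≈ 320 μH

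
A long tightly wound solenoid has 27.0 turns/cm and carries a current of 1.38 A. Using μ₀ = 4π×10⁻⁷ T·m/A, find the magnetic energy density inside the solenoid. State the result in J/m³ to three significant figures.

B = μ₀nI = (4π×10⁻⁷)(2.700×10^3)(1.38) = 4.682×10^-3 T.
u = B²/(2μ₀) = (4.682×10^-3)²/(2×4π×10⁻⁷) = 8.723 J/m³.

u ≈ 8.72 J/m³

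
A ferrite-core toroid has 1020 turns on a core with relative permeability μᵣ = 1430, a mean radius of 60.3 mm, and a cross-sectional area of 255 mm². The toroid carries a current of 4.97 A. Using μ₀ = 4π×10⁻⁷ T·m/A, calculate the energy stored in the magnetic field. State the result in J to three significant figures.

L = μ₀μᵣN²A/(2πR) = (4π×10⁻⁷)(1430)(1020)²(2.550×10^-4)/(2π×6.030×10^-2) = 1.258 H.
U = ½LI² = ½(1.258)(4.97)² = 15.54 J.

U ≈ 15.5 J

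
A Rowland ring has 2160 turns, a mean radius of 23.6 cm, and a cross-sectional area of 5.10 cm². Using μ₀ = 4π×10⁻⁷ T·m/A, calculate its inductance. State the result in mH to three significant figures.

For a thin toroid, L = μ₀N²A/(2πR).
L = (4π×10⁻⁷)(2160)²(5.100×10^-4) / (2π×0.236 m) = 2.016×10^-3 H.

L ≈ 2.02 mH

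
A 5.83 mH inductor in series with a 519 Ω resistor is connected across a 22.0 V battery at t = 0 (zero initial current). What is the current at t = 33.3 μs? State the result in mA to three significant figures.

τ = L/R = 5.830×10^-3/519 = 1.123×10^-5 s; final current I_∞ = ε/R = 22.0/519 = 4.239×10^-2 A.
I(t) = I_∞(1 − e^(−t/τ)) with t/τ = 2.964.
I = (4.239×10^-2)(1 − e^(−2.964)) = 4.020×10^-2 A.

I ≈ 40.2 mA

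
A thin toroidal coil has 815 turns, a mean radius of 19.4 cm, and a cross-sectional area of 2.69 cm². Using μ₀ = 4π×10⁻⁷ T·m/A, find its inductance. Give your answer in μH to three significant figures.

For a thin toroid, L = μ₀N²A/(2πR).
L = (4π×10⁻⁷)(815)²(2.690×10^-4) / (2π×0.194 m) = 1.842×10^-4 H.

L ≈ 184 μH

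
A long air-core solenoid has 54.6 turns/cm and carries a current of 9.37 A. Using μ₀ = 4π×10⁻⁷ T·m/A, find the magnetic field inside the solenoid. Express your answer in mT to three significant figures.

Inside a long solenoid, B = μ₀nI.
B = (4π×10⁻⁷)(5.460×10^3 m⁻¹)(9.37 A) = 6.429×10^-2 T.

B ≈ 64.3 mT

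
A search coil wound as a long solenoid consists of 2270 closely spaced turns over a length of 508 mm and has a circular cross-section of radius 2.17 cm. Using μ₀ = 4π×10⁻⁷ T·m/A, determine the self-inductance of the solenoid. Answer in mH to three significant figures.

A = πr² = π(2.170×10^-2 m)² = 1.479×10^-3 m².
For a long solenoid, L = μ₀N²A/ℓ.
L = (4π×10⁻⁷)(2270)²(1.479×10^-3)/(0.508 m) = 1.886×10^-2 H.

L ≈ 18.9 mH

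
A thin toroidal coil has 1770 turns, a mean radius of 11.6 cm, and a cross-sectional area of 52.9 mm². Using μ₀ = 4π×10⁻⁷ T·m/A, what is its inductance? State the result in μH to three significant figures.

L ≈ 286 μH

For a thin toroid, L = μ₀N²A/(2πR).
L = (4π×10⁻⁷)(1770)²(5.290×10^-5) / (2π×0.116 m) = 2.857×10^-4 H.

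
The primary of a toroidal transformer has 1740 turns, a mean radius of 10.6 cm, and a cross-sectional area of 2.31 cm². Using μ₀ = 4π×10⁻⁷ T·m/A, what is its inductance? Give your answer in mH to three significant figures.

For a thin toroid, L = μ₀N²A/(2πR).
L = (4π×10⁻⁷)(1740)²(2.310×10^-4) / (2π×0.106 m) = 1.320×10^-3 H.

L ≈ 1.32 mH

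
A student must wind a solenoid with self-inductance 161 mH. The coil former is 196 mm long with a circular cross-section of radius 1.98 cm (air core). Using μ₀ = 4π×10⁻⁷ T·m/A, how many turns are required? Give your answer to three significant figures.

A = πr² = π(1.980×10^-2 m)² = 1.232×10^-3 m².
From L = μ₀N²A/ℓ, N = √(Lℓ / (μ₀A)).
N = √[(0.161)(0.196) / ((4π×10⁻⁷)×1.232×10^-3)] = √(2.039×10^7) ≈ 4515.4.

N ≈ 4520 turns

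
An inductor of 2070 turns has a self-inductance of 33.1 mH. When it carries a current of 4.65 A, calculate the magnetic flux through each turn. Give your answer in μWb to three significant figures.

From L = NΦ_B/I, the flux per turn is Φ_B = LI/N.
Φ_B = (3.310×10^-2 H)(4.65 A)/2070 = 7.436×10^-5 Wb.

Φ_B ≈ 74.4 μWb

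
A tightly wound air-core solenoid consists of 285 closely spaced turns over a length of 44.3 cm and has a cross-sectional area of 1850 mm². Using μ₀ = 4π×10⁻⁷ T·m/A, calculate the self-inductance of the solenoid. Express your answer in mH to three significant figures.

L ≈ 0.426 mH

A = 1850 mm² = 1.850×10^-3 m².
For a long solenoid, L = μ₀N²A/ℓ.
L = (4π×10⁻⁷)(285)²(1.850×10^-3)/(0.443 m) = 4.263×10^-4 H.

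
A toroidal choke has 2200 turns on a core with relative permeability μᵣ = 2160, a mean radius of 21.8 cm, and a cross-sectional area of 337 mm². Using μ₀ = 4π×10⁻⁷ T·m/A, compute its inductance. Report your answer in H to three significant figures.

L ≈ 3.23 H

For a thin toroid, L = μ₀μᵣN²A/(2πR).
L = (4π×10⁻⁷)(2160)(2200)²(3.370×10^-4) / (2π×0.218 m) = 3.232 H.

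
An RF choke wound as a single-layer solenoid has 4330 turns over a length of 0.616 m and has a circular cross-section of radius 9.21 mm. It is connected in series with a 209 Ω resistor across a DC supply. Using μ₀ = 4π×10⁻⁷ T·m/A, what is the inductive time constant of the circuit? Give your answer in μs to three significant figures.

A = πr² = π(9.210×10^-3 m)² = 2.6648×10^-4 m².
L = μ₀N²A/ℓ = (4π×10⁻⁷)(4330)²(2.6648×10^-4)/(0.616) = 1.019×10^-2 H.
τ = L/R = (1.019×10^-2)/(209) = 4.877×10^-5 s.

τ ≈ 48.8 μs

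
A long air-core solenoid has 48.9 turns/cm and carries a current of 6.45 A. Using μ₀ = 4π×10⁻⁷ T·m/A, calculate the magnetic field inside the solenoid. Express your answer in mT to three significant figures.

Inside a long solenoid, B = μ₀nI.
B = (4π×10⁻⁷)(4.890×10^3 m⁻¹)(6.45 A) = 3.963×10^-2 T.

B ≈ 39.6 mT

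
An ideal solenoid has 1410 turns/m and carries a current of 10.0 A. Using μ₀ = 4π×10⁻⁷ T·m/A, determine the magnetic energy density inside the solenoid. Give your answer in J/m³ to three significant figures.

u ≈ 125 J/m³

B = μ₀nI = (4π×10⁻⁷)(1.410×10^3)(10.0) = 1.772×10^-2 T.
u = B²/(2μ₀) = (1.772×10^-2)²/(2×4π×10⁻⁷) = 124.9 J/m³.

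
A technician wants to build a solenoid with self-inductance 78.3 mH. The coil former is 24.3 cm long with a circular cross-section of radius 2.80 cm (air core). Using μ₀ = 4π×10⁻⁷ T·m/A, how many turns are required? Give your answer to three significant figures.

N ≈ 2480 turns

A = πr² = π(2.800×10^-2 m)² = 2.463×10^-3 m².
From L = μ₀N²A/ℓ, N = √(Lℓ / (μ₀A)).
N = √[(7.830×10^-2)(0.243) / ((4π×10⁻⁷)×2.463×10^-3)] = √(6.147×10^6) ≈ 2479.4.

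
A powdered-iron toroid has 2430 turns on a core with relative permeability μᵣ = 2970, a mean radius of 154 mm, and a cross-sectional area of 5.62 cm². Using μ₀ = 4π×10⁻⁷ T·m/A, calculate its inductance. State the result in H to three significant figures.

L ≈ 12.8 H

For a thin toroid, L = μ₀μᵣN²A/(2πR).
L = (4π×10⁻⁷)(2970)(2430)²(5.620×10^-4) / (2π×0.154 m) = 12.8 H.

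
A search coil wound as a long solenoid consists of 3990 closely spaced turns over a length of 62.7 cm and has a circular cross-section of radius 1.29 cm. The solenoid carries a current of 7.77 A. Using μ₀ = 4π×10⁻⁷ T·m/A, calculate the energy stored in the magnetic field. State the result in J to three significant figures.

U ≈ 0.504 J

A = πr² = π(1.290×10^-2 m)² = 5.228×10^-4 m².
L = μ₀N²A/ℓ = (4π×10⁻⁷)(3990)²(5.228×10^-4)/(0.627) = 1.668×10^-2 H.
U = ½LI² = ½(1.668×10^-2)(7.77)² = 0.5035 J.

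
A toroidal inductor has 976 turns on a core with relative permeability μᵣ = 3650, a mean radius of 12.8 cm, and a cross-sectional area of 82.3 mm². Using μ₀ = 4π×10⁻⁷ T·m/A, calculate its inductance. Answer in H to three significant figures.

For a thin toroid, L = μ₀μᵣN²A/(2πR).
L = (4π×10⁻⁷)(3650)(976)²(8.230×10^-5) / (2π×0.128 m) = 0.4471 H.

L ≈ 0.447 H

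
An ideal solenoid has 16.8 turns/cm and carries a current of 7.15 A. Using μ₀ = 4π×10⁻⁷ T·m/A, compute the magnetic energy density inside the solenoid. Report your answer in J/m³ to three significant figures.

u ≈ 90.7 J/m³

B = μ₀nI = (4π×10⁻⁷)(1.680×10^3)(7.15) = 1.509×10^-2 T.
u = B²/(2μ₀) = (1.509×10^-2)²/(2×4π×10⁻⁷) = 90.66 J/m³.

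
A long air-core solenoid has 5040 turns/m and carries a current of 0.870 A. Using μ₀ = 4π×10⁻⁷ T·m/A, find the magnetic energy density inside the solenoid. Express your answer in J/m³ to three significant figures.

B = μ₀nI = (4π×10⁻⁷)(5.040×10^3)(0.870) = 5.510×10^-3 T.
u = B²/(2μ₀) = (5.510×10^-3)²/(2×4π×10⁻⁷) = 12.08 J/m³.

u ≈ 12.1 J/m³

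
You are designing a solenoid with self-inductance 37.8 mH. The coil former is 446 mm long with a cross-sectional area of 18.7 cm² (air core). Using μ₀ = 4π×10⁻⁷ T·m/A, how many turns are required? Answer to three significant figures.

N ≈ 2680 turns

A = 18.7 cm² = 1.870×10^-3 m².
From L = μ₀N²A/ℓ, N = √(Lℓ / (μ₀A)).
N = √[(3.780×10^-2)(0.446) / ((4π×10⁻⁷)×1.870×10^-3)] = √(7.174×10^6) ≈ 2678.5.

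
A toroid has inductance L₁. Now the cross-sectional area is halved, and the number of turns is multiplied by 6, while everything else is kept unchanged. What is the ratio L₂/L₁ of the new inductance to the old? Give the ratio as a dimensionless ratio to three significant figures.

For a toroid, L ∝ μᵣN²A/R.
L₂/L₁ = (0.5) × (6)^2 = 18.0.

L₂/L₁ = 18.0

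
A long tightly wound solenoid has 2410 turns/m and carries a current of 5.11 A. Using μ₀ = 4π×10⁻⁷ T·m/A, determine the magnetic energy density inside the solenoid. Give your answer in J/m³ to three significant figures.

B = μ₀nI = (4π×10⁻⁷)(2.410×10^3)(5.11) = 1.548×10^-2 T.
u = B²/(2μ₀) = (1.548×10^-2)²/(2×4π×10⁻⁷) = 95.29 J/m³.

u ≈ 95.3 J/m³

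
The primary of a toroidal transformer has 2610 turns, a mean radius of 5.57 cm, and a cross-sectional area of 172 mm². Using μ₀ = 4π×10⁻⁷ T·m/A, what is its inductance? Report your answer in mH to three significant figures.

L ≈ 4.21 mH

For a thin toroid, L = μ₀N²A/(2πR).
L = (4π×10⁻⁷)(2610)²(1.720×10^-4) / (2π×5.570×10^-2 m) = 4.207×10^-3 H.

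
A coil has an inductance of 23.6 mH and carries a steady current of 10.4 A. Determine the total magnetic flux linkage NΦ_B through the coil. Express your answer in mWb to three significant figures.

NΦ_B ≈ 245 mWb

From L = NΦ_B/I, the flux linkage is NΦ_B = LI.
NΦ_B = (2.360×10^-2 H)(10.4 A) = 0.2454 Wb.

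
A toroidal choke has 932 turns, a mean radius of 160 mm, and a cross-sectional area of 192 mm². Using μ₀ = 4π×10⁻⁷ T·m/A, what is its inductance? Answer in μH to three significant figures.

L ≈ 208 μH

For a thin toroid, L = μ₀N²A/(2πR).
L = (4π×10⁻⁷)(932)²(1.920×10^-4) / (2π×0.16 m) = 2.0847×10^-4 H.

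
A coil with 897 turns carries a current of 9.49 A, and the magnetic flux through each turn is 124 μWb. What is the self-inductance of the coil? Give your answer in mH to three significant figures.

Self-inductance is defined by L = NΦ_B/I (flux linkage over current).
L = (897)(1.240×10^-4 Wb)/(9.49 A) = 1.172×10^-2 H.

L ≈ 11.7 mH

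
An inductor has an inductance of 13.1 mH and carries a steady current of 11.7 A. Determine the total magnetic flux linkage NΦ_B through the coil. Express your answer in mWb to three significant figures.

NΦ_B ≈ 153 mWb

From L = NΦ_B/I, the flux linkage is NΦ_B = LI.
NΦ_B = (1.310×10^-2 H)(11.7 A) = 0.1533 Wb.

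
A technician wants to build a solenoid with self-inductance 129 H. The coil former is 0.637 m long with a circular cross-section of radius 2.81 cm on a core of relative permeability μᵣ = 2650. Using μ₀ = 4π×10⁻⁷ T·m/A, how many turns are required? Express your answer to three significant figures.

A = πr² = π(2.810×10^-2 m)² = 2.481×10^-3 m².
From L = μ₀μᵣN²A/ℓ, N = √(Lℓ / (μ₀μᵣA)).
N = √[(129)(0.637) / ((4π×10⁻⁷)(2650)×2.481×10^-3)] = √(9.947×10^6) ≈ 3154.0.

N ≈ 3150 turns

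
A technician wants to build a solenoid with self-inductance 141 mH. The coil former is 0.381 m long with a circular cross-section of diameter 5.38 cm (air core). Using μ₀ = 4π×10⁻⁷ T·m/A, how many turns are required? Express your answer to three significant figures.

A = π(d/2)² = π(2.690×10^-2 m)² = 2.273×10^-3 m².
From L = μ₀N²A/ℓ, N = √(Lℓ / (μ₀A)).
N = √[(0.141)(0.381) / ((4π×10⁻⁷)×2.273×10^-3)] = √(1.881×10^7) ≈ 4336.5.

N ≈ 4340 turns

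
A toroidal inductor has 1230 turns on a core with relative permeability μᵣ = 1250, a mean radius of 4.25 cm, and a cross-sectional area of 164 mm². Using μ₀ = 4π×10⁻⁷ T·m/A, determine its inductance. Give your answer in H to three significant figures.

L ≈ 1.46 H

For a thin toroid, L = μ₀μᵣN²A/(2πR).
L = (4π×10⁻⁷)(1250)(1230)²(1.640×10^-4) / (2π×4.250×10^-2 m) = 1.46 H.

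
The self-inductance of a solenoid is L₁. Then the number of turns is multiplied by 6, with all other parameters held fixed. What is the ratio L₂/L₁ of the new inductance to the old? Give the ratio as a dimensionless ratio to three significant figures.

For a solenoid, L ∝ μᵣN²A/ℓ.
L₂/L₁ = (6)^2 = 36.0.

L₂/L₁ = 36.0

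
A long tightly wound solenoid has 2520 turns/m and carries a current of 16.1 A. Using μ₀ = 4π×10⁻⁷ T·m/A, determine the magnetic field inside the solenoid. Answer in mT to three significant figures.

B ≈ 51.0 mT

Inside a long solenoid, B = μ₀nI.
B = (4π×10⁻⁷)(2.520×10^3 m⁻¹)(16.1 A) = 5.098×10^-2 T.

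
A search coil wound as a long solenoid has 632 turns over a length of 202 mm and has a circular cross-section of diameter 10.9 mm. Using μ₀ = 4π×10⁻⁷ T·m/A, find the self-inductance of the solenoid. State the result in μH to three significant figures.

L ≈ 232 μH

A = π(d/2)² = π(5.450×10^-3 m)² = 9.331×10^-5 m².
For a long solenoid, L = μ₀N²A/ℓ.
L = (4π×10⁻⁷)(632)²(9.331×10^-5)/(0.202 m) = 2.319×10^-4 H.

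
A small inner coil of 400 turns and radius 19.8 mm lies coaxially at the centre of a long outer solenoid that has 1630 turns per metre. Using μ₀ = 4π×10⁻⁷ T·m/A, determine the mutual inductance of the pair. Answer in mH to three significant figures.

The outer solenoid produces a uniform field B₁ = μ₀n₁I₁ across the inner coil,
so the flux linkage is N₂Φ = N₂B₁A₂ = μ₀n₁N₂A₂·I₁, giving M = μ₀n₁N₂A₂.
A₂ = πr² = π(1.980×10^-2 m)² = 1.232×10^-3 m².
M = (4π×10⁻⁷)(1630)(400)(1.232×10^-3) = 1.009×10^-3 H.

M ≈ 1.01 mH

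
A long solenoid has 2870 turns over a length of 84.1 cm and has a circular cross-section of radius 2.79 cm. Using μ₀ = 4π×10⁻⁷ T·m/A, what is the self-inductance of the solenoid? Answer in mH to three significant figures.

L ≈ 30.1 mH

A = πr² = π(2.790×10^-2 m)² = 2.445×10^-3 m².
For a long solenoid, L = μ₀N²A/ℓ.
L = (4π×10⁻⁷)(2870)²(2.445×10^-3)/(0.841 m) = 3.010×10^-2 H.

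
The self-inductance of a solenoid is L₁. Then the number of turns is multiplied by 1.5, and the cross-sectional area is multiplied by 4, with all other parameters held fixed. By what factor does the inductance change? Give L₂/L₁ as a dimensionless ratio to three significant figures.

L₂/L₁ = 9.00

For a solenoid, L ∝ μᵣN²A/ℓ.
L₂/L₁ = (1.5)^2 × (4) = 9.00.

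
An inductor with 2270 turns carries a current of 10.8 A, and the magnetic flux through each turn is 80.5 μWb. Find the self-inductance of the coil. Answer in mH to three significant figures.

L ≈ 16.9 mH

Self-inductance is defined by L = NΦ_B/I (flux linkage over current).
L = (2270)(8.050×10^-5 Wb)/(10.8 A) = 1.692×10^-2 H.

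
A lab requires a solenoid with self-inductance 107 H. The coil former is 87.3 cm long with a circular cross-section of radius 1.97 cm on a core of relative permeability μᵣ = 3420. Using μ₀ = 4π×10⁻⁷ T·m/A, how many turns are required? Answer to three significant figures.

N ≈ 4220 turns

A = πr² = π(1.970×10^-2 m)² = 1.219×10^-3 m².
From L = μ₀μᵣN²A/ℓ, N = √(Lℓ / (μ₀μᵣA)).
N = √[(107)(0.873) / ((4π×10⁻⁷)(3420)×1.219×10^-3)] = √(1.783×10^7) ≈ 4222.2.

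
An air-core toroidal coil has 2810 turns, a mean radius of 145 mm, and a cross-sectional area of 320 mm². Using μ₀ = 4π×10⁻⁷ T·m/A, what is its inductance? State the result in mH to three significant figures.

L ≈ 3.49 mH

For a thin toroid, L = μ₀N²A/(2πR).
L = (4π×10⁻⁷)(2810)²(3.200×10^-4) / (2π×0.145 m) = 3.485×10^-3 H.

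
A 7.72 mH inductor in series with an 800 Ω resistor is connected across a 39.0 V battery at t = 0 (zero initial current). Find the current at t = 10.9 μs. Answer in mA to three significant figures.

I ≈ 33.0 mA

τ = L/R = 7.720×10^-3/800 = 9.650×10^-6 s; final current I_∞ = ε/R = 39.0/800 = 4.875×10^-2 A.
I(t) = I_∞(1 − e^(−t/τ)) with t/τ = 1.130.
I = (4.875×10^-2)(1 − e^(−1.130)) = 3.299×10^-2 A.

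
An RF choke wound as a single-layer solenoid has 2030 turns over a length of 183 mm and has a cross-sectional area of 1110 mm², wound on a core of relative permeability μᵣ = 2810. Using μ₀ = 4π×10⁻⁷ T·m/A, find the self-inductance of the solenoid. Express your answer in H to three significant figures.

L ≈ 88.3 H

A = 1110 mm² = 1.110×10^-3 m².
For a long solenoid, L = μ₀μᵣN²A/ℓ.
L = (4π×10⁻⁷)(2810)(2030)²(1.110×10^-3)/(0.183 m) = 88.26 H.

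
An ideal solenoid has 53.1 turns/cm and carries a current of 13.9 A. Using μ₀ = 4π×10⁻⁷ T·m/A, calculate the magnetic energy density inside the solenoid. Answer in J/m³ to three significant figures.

u ≈ 3420 J/m³

B = μ₀nI = (4π×10⁻⁷)(5.310×10^3)(13.9) = 9.275×10^-2 T.
u = B²/(2μ₀) = (9.275×10^-2)²/(2×4π×10⁻⁷) = 3.423×10^3 J/m³.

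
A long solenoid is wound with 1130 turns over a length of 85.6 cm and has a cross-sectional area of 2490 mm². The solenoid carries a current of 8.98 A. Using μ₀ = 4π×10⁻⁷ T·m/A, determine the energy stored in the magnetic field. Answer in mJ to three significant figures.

U ≈ 188 mJ

A = 2490 mm² = 2.490×10^-3 m².
L = μ₀N²A/ℓ = (4π×10⁻⁷)(1130)²(2.490×10^-3)/(0.856) = 4.668×10^-3 H.
U = ½LI² = ½(4.668×10^-3)(8.98)² = 0.1882 J.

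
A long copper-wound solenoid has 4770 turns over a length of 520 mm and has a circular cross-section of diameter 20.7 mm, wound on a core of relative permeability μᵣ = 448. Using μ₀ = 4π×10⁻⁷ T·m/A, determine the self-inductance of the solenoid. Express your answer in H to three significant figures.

L ≈ 8.29 H

A = π(d/2)² = π(1.035×10^-2 m)² = 3.365×10^-4 m².
For a long solenoid, L = μ₀μᵣN²A/ℓ.
L = (4π×10⁻⁷)(448)(4770)²(3.365×10^-4)/(0.52 m) = 8.29 H.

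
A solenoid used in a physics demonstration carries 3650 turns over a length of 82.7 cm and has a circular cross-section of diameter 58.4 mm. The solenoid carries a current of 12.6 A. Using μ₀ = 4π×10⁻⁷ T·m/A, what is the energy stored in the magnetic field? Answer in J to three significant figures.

U ≈ 4.30 J

A = π(d/2)² = π(2.920×10^-2 m)² = 2.679×10^-3 m².
L = μ₀N²A/ℓ = (4π×10⁻⁷)(3650)²(2.679×10^-3)/(0.827) = 5.423×10^-2 H.
U = ½LI² = ½(5.423×10^-2)(12.6)² = 4.304 J.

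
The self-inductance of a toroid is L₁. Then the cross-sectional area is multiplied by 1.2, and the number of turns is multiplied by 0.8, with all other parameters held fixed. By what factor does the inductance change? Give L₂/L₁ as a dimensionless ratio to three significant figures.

For a toroid, L ∝ μᵣN²A/R.
L₂/L₁ = (1.2) × (0.8)^2 = 0.768.

L₂/L₁ = 0.768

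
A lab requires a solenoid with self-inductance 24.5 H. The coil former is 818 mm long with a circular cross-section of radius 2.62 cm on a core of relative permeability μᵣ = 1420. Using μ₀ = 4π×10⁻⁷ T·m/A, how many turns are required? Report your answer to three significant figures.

N ≈ 2280 turns

A = πr² = π(2.620×10^-2 m)² = 2.157×10^-3 m².
From L = μ₀μᵣN²A/ℓ, N = √(Lℓ / (μ₀μᵣA)).
N = √[(24.5)(0.818) / ((4π×10⁻⁷)(1420)×2.157×10^-3)] = √(5.208×10^6) ≈ 2282.1.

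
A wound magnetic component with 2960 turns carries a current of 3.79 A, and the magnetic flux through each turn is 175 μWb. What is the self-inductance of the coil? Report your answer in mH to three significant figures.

Self-inductance is defined by L = NΦ_B/I (flux linkage over current).
L = (2960)(1.750×10^-4 Wb)/(3.79 A) = 0.1367 H.

L ≈ 137 mH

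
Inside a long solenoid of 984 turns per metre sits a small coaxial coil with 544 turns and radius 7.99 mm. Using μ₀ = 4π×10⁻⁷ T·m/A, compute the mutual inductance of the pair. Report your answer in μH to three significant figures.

M ≈ 135 μH

The outer solenoid produces a uniform field B₁ = μ₀n₁I₁ across the inner coil,
so the flux linkage is N₂Φ = N₂B₁A₂ = μ₀n₁N₂A₂·I₁, giving M = μ₀n₁N₂A₂.
A₂ = πr² = π(7.990×10^-3 m)² = 2.006×10^-4 m².
M = (4π×10⁻⁷)(984)(544)(2.006×10^-4) = 1.349×10^-4 H.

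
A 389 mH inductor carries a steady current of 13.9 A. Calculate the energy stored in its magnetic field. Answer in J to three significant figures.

Stored magnetic energy: U = ½LI².
U = ½(0.389 H)(13.9 A)² = 37.58 J.

U ≈ 37.6 J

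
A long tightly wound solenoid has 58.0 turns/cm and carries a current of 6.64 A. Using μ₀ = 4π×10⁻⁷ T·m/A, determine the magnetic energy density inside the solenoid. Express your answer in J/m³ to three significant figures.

u ≈ 932 J/m³

B = μ₀nI = (4π×10⁻⁷)(5.800×10^3)(6.64) = 4.840×10^-2 T.
u = B²/(2μ₀) = (4.840×10^-2)²/(2×4π×10⁻⁷) = 931.9 J/m³.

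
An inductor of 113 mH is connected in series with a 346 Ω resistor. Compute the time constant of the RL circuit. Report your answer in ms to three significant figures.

τ = L/R = (0.113 H)/(346 Ω) = 3.266×10^-4 s.

τ ≈ 0.327 ms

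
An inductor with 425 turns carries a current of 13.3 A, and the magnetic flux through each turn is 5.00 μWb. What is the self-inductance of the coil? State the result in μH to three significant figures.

Self-inductance is defined by L = NΦ_B/I (flux linkage over current).
L = (425)(5.000×10^-6 Wb)/(13.3 A) = 1.598×10^-4 H.

L ≈ 160 μH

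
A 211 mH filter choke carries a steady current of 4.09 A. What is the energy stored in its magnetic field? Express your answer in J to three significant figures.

U ≈ 1.76 J

Stored magnetic energy: U = ½LI².
U = ½(0.211 H)(4.09 A)² = 1.7648 J.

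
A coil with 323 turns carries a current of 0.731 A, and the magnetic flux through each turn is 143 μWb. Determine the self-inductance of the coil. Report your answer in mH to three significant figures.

Self-inductance is defined by L = NΦ_B/I (flux linkage over current).
L = (323)(1.430×10^-4 Wb)/(0.731 A) = 6.319×10^-2 H.

L ≈ 63.2 mH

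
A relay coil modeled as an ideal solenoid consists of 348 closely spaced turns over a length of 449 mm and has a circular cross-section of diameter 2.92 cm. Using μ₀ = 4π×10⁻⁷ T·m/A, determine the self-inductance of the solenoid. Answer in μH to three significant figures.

A = π(d/2)² = π(1.460×10^-2 m)² = 6.697×10^-4 m².
For a long solenoid, L = μ₀N²A/ℓ.
L = (4π×10⁻⁷)(348)²(6.697×10^-4)/(0.449 m) = 2.270×10^-4 H.

L ≈ 227 μH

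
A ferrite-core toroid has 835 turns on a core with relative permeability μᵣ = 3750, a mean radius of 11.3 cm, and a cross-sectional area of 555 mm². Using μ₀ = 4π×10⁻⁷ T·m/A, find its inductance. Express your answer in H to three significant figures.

For a thin toroid, L = μ₀μᵣN²A/(2πR).
L = (4π×10⁻⁷)(3750)(835)²(5.550×10^-4) / (2π×0.113 m) = 2.568 H.

L ≈ 2.57 H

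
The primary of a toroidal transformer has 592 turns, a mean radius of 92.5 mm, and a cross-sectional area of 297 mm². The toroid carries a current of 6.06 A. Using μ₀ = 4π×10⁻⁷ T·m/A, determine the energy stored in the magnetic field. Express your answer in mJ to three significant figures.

U ≈ 4.13 mJ

L = μ₀N²A/(2πR) = (4π×10⁻⁷)(592)²(2.970×10^-4)/(2π×9.250×10^-2) = 2.251×10^-4 H.
U = ½LI² = ½(2.251×10^-4)(6.06)² = 4.132×10^-3 J.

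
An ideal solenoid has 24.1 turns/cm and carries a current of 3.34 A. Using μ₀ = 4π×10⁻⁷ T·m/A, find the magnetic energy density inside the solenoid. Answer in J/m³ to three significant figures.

B = μ₀nI = (4π×10⁻⁷)(2.410×10^3)(3.34) = 1.012×10^-2 T.
u = B²/(2μ₀) = (1.012×10^-2)²/(2×4π×10⁻⁷) = 40.71 J/m³.

u ≈ 40.7 J/m³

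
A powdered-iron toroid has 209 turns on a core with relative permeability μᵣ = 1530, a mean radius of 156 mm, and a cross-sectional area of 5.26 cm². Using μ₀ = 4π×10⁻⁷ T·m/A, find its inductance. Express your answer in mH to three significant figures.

For a thin toroid, L = μ₀μᵣN²A/(2πR).
L = (4π×10⁻⁷)(1530)(209)²(5.260×10^-4) / (2π×0.156 m) = 4.507×10^-2 H.

L ≈ 45.1 mH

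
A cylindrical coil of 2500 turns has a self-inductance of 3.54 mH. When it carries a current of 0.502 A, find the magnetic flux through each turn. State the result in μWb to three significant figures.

Φ_B ≈ 0.711 μWb

From L = NΦ_B/I, the flux per turn is Φ_B = LI/N.
Φ_B = (3.540×10^-3 H)(0.502 A)/2500 = 7.108×10^-7 Wb.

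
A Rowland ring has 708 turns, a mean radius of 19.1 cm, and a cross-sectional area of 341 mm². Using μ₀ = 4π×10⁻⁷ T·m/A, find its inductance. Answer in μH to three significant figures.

For a thin toroid, L = μ₀N²A/(2πR).
L = (4π×10⁻⁷)(708)²(3.410×10^-4) / (2π×0.191 m) = 1.790×10^-4 H.

L ≈ 179 μH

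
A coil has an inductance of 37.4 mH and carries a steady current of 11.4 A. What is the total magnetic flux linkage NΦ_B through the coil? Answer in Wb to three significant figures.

From L = NΦ_B/I, the flux linkage is NΦ_B = LI.
NΦ_B = (3.740×10^-2 H)(11.4 A) = 0.4264 Wb.

NΦ_B ≈ 0.426 Wb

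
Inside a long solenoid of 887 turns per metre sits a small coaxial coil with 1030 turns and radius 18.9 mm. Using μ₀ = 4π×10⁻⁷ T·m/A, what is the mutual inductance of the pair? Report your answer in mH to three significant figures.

The outer solenoid produces a uniform field B₁ = μ₀n₁I₁ across the inner coil,
so the flux linkage is N₂Φ = N₂B₁A₂ = μ₀n₁N₂A₂·I₁, giving M = μ₀n₁N₂A₂.
A₂ = πr² = π(1.890×10^-2 m)² = 1.122×10^-3 m².
M = (4π×10⁻⁷)(887)(1030)(1.122×10^-3) = 1.288×10^-3 H.

M ≈ 1.29 mH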